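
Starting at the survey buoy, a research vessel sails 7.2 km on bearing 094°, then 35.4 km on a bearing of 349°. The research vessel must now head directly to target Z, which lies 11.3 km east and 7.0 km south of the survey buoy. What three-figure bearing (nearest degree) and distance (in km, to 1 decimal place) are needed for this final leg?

165°, 42.7 km

Leg 1 (094°, 7.2 km): east 7.2 sin 94° = 7.18, north 7.2 cos 94° = -0.50
Leg 2 (349°, 35.4 km): east 35.4 sin 349° = -6.75, north 35.4 cos 349° = 34.75
Current position: (0.43, 34.25). Target: (11.3, -7.0). Remaining: Δeast = 10.87, Δnorth = -41.25.
Bearing = atan2(10.87, -41.25) mod 360° = 165.23°; distance = √((10.87)² + (-41.25)²) = 42.656 km.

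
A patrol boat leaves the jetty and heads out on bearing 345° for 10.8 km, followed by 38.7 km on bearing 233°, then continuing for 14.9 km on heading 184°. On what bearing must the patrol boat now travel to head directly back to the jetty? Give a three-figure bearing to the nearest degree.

Leg 1 (345°, 10.8 km): east 10.8 sin 345° = -2.80, north 10.8 cos 345° = 10.43
Leg 2 (233°, 38.7 km): east 38.7 sin 233° = -30.91, north 38.7 cos 233° = -23.29
Leg 3 (184°, 14.9 km): east 14.9 sin 184° = -1.04, north 14.9 cos 184° = -14.86
Net displacement: -34.74 east, -27.72 north. Direction back to start is (34.74, 27.72): bearing = atan2(34.74, 27.72) mod 360° = 51.41° ≈ 051°.

051°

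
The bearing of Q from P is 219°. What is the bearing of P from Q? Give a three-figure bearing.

Back-bearing = 219° − 180° = 039°.

039°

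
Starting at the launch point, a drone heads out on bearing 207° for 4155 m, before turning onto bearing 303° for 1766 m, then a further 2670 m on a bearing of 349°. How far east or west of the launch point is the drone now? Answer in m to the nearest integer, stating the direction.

3877 m west

Leg 1 (207°, 4155 m): east 4155 sin 207° = -1886.33, north 4155 cos 207° = -3702.13
Leg 2 (303°, 1766 m): east 1766 sin 303° = -1481.09, north 1766 cos 303° = 961.83
Leg 3 (349°, 2670 m): east 2670 sin 349° = -509.46, north 2670 cos 349° = 2620.94
Net east component: -3876.88 m.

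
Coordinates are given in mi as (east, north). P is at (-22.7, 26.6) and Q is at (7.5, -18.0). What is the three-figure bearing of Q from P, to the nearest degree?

146°

Δeast = 7.5 − -22.7 = 30.20; Δnorth = -18.0 − 26.6 = -44.60.
Bearing = atan2(Δeast, Δnorth) mod 360° = 145.90° ≈ 146°.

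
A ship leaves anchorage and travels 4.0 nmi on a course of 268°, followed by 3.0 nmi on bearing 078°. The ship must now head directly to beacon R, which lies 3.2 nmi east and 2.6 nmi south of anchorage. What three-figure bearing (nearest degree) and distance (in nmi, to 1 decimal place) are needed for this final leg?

126°, 5.3 nmi

Leg 1 (268°, 4.0 nmi): east 4.0 sin 268° = -4.00, north 4.0 cos 268° = -0.14
Leg 2 (078°, 3.0 nmi): east 3.0 sin 78° = 2.93, north 3.0 cos 78° = 0.62
Current position: (-1.06, 0.48). Target: (3.2, -2.6). Remaining: Δeast = 4.26, Δnorth = -3.08.
Bearing = atan2(4.26, -3.08) mod 360° = 125.88°; distance = √((4.26)² + (-3.08)²) = 5.262 nmi.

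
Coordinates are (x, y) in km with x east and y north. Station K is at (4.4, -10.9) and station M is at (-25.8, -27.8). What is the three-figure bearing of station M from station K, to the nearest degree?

241°

Δeast = -25.8 − 4.4 = -30.20; Δnorth = -27.8 − -10.9 = -16.90.
Bearing = atan2(Δeast, Δnorth) mod 360° = 240.77° ≈ 241°.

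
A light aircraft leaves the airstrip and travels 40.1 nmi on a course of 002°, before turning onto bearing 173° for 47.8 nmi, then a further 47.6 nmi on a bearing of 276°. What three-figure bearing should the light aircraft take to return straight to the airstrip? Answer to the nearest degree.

087°

Leg 1 (002°, 40.1 nmi): east 40.1 sin 2° = 1.40, north 40.1 cos 2° = 40.08
Leg 2 (173°, 47.8 nmi): east 47.8 sin 173° = 5.83, north 47.8 cos 173° = -47.44
Leg 3 (276°, 47.6 nmi): east 47.6 sin 276° = -47.34, north 47.6 cos 276° = 4.98
Net displacement: -40.11 east, -2.39 north. Direction back to start is (40.11, 2.39): bearing = atan2(40.11, 2.39) mod 360° = 86.59° ≈ 087°.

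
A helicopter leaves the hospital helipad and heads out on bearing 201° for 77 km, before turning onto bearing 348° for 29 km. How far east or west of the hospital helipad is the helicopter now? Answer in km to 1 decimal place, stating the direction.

33.6 km west

Leg 1 (201°, 77 km): east 77 sin 201° = -27.59, north 77 cos 201° = -71.89
Leg 2 (348°, 29 km): east 29 sin 348° = -6.03, north 29 cos 348° = 28.37
Net east component: -33.62 km.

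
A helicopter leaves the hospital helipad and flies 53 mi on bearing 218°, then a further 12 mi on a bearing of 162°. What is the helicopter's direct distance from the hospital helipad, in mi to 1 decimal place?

60.5 mi

Leg 1 (218°, 53 mi): east 53 sin 218° = -32.63, north 53 cos 218° = -41.76
Leg 2 (162°, 12 mi): east 12 sin 162° = 3.71, north 12 cos 162° = -11.41
Net: -28.92 east, -53.18 north. Distance = √((-28.92)² + (-53.18)²) = 60.533 mi.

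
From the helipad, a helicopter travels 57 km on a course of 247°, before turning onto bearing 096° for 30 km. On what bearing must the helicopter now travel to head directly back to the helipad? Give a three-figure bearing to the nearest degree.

Leg 1 (247°, 57 km): east 57 sin 247° = -52.47, north 57 cos 247° = -22.27
Leg 2 (096°, 30 km): east 30 sin 96° = 29.84, north 30 cos 96° = -3.14
Net displacement: -22.63 east, -25.41 north. Direction back to start is (22.63, 25.41): bearing = atan2(22.63, 25.41) mod 360° = 41.69° ≈ 042°.

042°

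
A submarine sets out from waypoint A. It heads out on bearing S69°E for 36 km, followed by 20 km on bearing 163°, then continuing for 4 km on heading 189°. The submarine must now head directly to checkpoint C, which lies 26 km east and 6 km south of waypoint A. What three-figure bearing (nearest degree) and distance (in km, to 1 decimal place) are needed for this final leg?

337°, 32.6 km

Leg 1 (S69°E, 36 km): east 36 sin 111° = 33.61, north 36 cos 111° = -12.90
Leg 2 (163°, 20 km): east 20 sin 163° = 5.85, north 20 cos 163° = -19.13
Leg 3 (189°, 4 km): east 4 sin 189° = -0.63, north 4 cos 189° = -3.95
Current position: (38.83, -35.98). Target: (26, -6). Remaining: Δeast = -12.83, Δnorth = 29.98.
Bearing = atan2(-12.83, 29.98) mod 360° = 336.83°; distance = √((-12.83)² + (29.98)²) = 32.608 km.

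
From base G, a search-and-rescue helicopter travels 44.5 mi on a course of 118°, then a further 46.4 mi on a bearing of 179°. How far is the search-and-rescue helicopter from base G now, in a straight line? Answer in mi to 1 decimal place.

Leg 1 (118°, 44.5 mi): east 44.5 sin 118° = 39.29, north 44.5 cos 118° = -20.89
Leg 2 (179°, 46.4 mi): east 46.4 sin 179° = 0.81, north 46.4 cos 179° = -46.39
Net: 40.10 east, -67.28 north. Distance = √((40.10)² + (-67.28)²) = 78.328 mi.

78.3 mi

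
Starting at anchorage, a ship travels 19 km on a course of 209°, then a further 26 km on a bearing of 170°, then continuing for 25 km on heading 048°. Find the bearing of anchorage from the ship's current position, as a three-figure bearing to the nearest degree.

331°

Leg 1 (209°, 19 km): east 19 sin 209° = -9.21, north 19 cos 209° = -16.62
Leg 2 (170°, 26 km): east 26 sin 170° = 4.51, north 26 cos 170° = -25.61
Leg 3 (048°, 25 km): east 25 sin 48° = 18.58, north 25 cos 48° = 16.73
Net displacement: 13.88 east, -25.49 north. Direction back to start is (-13.88, 25.49): bearing = atan2(-13.88, 25.49) mod 360° = 331.43° ≈ 331°.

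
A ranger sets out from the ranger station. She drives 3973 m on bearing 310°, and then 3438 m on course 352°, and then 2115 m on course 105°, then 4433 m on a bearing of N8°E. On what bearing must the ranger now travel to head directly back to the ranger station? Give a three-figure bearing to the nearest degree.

175°

Leg 1 (310°, 3973 m): east 3973 sin 310° = -3043.49, north 3973 cos 310° = 2553.80
Leg 2 (352°, 3438 m): east 3438 sin 352° = -478.48, north 3438 cos 352° = 3404.54
Leg 3 (105°, 2115 m): east 2115 sin 105° = 2042.93, north 2115 cos 105° = -547.40
Leg 4 (N8°E, 4433 m): east 4433 sin 8° = 616.95, north 4433 cos 8° = 4389.86
Net displacement: -862.08 east, 9800.79 north. Direction back to start is (862.08, -9800.79): bearing = atan2(862.08, -9800.79) mod 360° = 174.97° ≈ 175°.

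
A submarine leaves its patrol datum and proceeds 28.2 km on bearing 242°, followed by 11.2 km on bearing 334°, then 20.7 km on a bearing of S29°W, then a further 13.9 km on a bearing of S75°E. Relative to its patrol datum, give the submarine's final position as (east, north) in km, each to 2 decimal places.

(-26.42, -24.87)

Leg 1 (242°, 28.2 km): east 28.2 sin 242° = -24.90, north 28.2 cos 242° = -13.24
Leg 2 (334°, 11.2 km): east 11.2 sin 334° = -4.91, north 11.2 cos 334° = 10.07
Leg 3 (S29°W, 20.7 km): east 20.7 sin 209° = -10.04, north 20.7 cos 209° = -18.10
Leg 4 (S75°E, 13.9 km): east 13.9 sin 105° = 13.43, north 13.9 cos 105° = -3.60
Summing: -26.42 km east, -24.87 km north → (-26.42, -24.87).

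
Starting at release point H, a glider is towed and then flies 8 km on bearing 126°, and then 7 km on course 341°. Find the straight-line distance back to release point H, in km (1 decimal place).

Leg 1 (126°, 8 km): east 8 sin 126° = 6.47, north 8 cos 126° = -4.70
Leg 2 (341°, 7 km): east 7 sin 341° = -2.28, north 7 cos 341° = 6.62
Net: 4.19 east, 1.92 north. Distance = √((4.19)² + (1.92)²) = 4.610 km.

4.6 km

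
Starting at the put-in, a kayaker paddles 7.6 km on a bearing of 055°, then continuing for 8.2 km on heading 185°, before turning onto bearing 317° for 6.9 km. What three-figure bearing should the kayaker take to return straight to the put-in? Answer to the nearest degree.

Leg 1 (055°, 7.6 km): east 7.6 sin 55° = 6.23, north 7.6 cos 55° = 4.36
Leg 2 (185°, 8.2 km): east 8.2 sin 185° = -0.71, north 8.2 cos 185° = -8.17
Leg 3 (317°, 6.9 km): east 6.9 sin 317° = -4.71, north 6.9 cos 317° = 5.05
Net displacement: 0.81 east, 1.24 north. Direction back to start is (-0.81, -1.24): bearing = atan2(-0.81, -1.24) mod 360° = 213.06° ≈ 213°.

213°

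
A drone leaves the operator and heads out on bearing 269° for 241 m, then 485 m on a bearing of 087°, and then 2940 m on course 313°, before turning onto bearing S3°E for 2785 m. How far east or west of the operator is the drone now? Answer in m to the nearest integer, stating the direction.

1761 m west

Leg 1 (269°, 241 m): east 241 sin 269° = -240.96, north 241 cos 269° = -4.21
Leg 2 (087°, 485 m): east 485 sin 87° = 484.34, north 485 cos 87° = 25.38
Leg 3 (313°, 2940 m): east 2940 sin 313° = -2150.18, north 2940 cos 313° = 2005.08
Leg 4 (S3°E, 2785 m): east 2785 sin 177° = 145.76, north 2785 cos 177° = -2781.18
Net east component: -1761.05 m.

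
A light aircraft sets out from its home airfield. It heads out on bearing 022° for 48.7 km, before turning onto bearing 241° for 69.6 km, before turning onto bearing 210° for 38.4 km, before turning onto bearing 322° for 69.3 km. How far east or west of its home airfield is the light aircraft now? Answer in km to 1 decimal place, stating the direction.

104.5 km west

Leg 1 (022°, 48.7 km): east 48.7 sin 22° = 18.24, north 48.7 cos 22° = 45.15
Leg 2 (241°, 69.6 km): east 69.6 sin 241° = -60.87, north 69.6 cos 241° = -33.74
Leg 3 (210°, 38.4 km): east 38.4 sin 210° = -19.20, north 38.4 cos 210° = -33.26
Leg 4 (322°, 69.3 km): east 69.3 sin 322° = -42.67, north 69.3 cos 322° = 54.61
Net east component: -104.50 km.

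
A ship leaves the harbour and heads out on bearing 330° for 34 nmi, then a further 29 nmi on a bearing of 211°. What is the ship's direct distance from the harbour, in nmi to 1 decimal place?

32.3 nmi

Leg 1 (330°, 34 nmi): east 34 sin 330° = -17.00, north 34 cos 330° = 29.44
Leg 2 (211°, 29 nmi): east 29 sin 211° = -14.94, north 29 cos 211° = -24.86
Net: -31.94 east, 4.59 north. Distance = √((-31.94)² + (4.59)²) = 32.264 nmi.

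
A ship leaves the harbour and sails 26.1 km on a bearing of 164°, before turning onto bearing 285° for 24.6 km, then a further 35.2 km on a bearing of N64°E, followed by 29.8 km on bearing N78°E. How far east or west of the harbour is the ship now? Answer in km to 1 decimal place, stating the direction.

Leg 1 (164°, 26.1 km): east 26.1 sin 164° = 7.19, north 26.1 cos 164° = -25.09
Leg 2 (285°, 24.6 km): east 24.6 sin 285° = -23.76, north 24.6 cos 285° = 6.37
Leg 3 (N64°E, 35.2 km): east 35.2 sin 64° = 31.64, north 35.2 cos 64° = 15.43
Leg 4 (N78°E, 29.8 km): east 29.8 sin 78° = 29.15, north 29.8 cos 78° = 6.20
Net east component: 44.22 km.

44.2 km east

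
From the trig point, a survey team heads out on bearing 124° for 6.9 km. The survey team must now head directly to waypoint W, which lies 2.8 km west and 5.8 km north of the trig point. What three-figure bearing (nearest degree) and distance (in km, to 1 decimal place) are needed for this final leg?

Leg 1 (124°, 6.9 km): east 6.9 sin 124° = 5.72, north 6.9 cos 124° = -3.86
Current position: (5.72, -3.86). Target: (-2.8, 5.8). Remaining: Δeast = -8.52, Δnorth = 9.66.
Bearing = atan2(-8.52, 9.66) mod 360° = 318.58°; distance = √((-8.52)² + (9.66)²) = 12.880 km.

319°, 12.9 km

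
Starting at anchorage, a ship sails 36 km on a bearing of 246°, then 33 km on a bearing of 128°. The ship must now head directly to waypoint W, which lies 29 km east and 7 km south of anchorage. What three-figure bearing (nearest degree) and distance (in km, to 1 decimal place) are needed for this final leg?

052°, 45.5 km

Leg 1 (246°, 36 km): east 36 sin 246° = -32.89, north 36 cos 246° = -14.64
Leg 2 (128°, 33 km): east 33 sin 128° = 26.00, north 33 cos 128° = -20.32
Current position: (-6.88, -34.96). Target: (29, -7). Remaining: Δeast = 35.88, Δnorth = 27.96.
Bearing = atan2(35.88, 27.96) mod 360° = 52.08°; distance = √((35.88)² + (27.96)²) = 45.490 km.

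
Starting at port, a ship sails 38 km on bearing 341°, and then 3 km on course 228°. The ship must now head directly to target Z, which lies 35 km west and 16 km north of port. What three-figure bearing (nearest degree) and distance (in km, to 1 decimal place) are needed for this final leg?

Leg 1 (341°, 38 km): east 38 sin 341° = -12.37, north 38 cos 341° = 35.93
Leg 2 (228°, 3 km): east 3 sin 228° = -2.23, north 3 cos 228° = -2.01
Current position: (-14.60, 33.92). Target: (-35, 16). Remaining: Δeast = -20.40, Δnorth = -17.92.
Bearing = atan2(-20.40, -17.92) mod 360° = 228.70°; distance = √((-20.40)² + (-17.92)²) = 27.154 km.

229°, 27.2 km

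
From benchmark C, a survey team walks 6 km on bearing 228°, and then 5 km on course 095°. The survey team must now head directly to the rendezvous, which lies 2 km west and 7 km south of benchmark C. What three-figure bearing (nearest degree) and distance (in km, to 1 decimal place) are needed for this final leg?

225°, 3.6 km

Leg 1 (228°, 6 km): east 6 sin 228° = -4.46, north 6 cos 228° = -4.01
Leg 2 (095°, 5 km): east 5 sin 95° = 4.98, north 5 cos 95° = -0.44
Current position: (0.52, -4.45). Target: (-2, -7). Remaining: Δeast = -2.52, Δnorth = -2.55.
Bearing = atan2(-2.52, -2.55) mod 360° = 224.69°; distance = √((-2.52)² + (-2.55)²) = 3.586 km.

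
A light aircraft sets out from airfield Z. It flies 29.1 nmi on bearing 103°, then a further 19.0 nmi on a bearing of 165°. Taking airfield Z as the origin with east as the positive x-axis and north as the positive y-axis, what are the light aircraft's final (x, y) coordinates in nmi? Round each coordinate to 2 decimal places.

Leg 1 (103°, 29.1 nmi): east 29.1 sin 103° = 28.35, north 29.1 cos 103° = -6.55
Leg 2 (165°, 19.0 nmi): east 19.0 sin 165° = 4.92, north 19.0 cos 165° = -18.35
Summing: 33.27 nmi east, -24.90 nmi north → (33.27, -24.90).

(33.27, -24.90)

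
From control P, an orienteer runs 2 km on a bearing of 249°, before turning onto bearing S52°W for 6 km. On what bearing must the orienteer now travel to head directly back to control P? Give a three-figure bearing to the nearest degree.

Leg 1 (249°, 2 km): east 2 sin 249° = -1.87, north 2 cos 249° = -0.72
Leg 2 (S52°W, 6 km): east 6 sin 232° = -4.73, north 6 cos 232° = -3.69
Net displacement: -6.60 east, -4.41 north. Direction back to start is (6.60, 4.41): bearing = atan2(6.60, 4.41) mod 360° = 56.23° ≈ 056°.

056°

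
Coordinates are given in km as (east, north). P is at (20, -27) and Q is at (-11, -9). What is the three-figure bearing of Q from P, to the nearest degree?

Δeast = -11 − 20 = -31.00; Δnorth = -9 − -27 = 18.00.
Bearing = atan2(Δeast, Δnorth) mod 360° = 300.14° ≈ 300°.

300°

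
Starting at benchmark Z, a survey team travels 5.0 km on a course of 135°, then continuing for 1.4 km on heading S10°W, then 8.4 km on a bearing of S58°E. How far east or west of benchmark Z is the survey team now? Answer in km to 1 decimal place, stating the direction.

10.4 km east

Leg 1 (135°, 5.0 km): east 5.0 sin 135° = 3.54, north 5.0 cos 135° = -3.54
Leg 2 (S10°W, 1.4 km): east 1.4 sin 190° = -0.24, north 1.4 cos 190° = -1.38
Leg 3 (S58°E, 8.4 km): east 8.4 sin 122° = 7.12, north 8.4 cos 122° = -4.45
Net east component: 10.42 km.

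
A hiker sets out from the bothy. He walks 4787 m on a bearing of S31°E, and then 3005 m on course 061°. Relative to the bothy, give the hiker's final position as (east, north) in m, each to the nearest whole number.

(5094, -2646)

Leg 1 (S31°E, 4787 m): east 4787 sin 149° = 2465.49, north 4787 cos 149° = -4103.26
Leg 2 (061°, 3005 m): east 3005 sin 61° = 2628.23, north 3005 cos 61° = 1456.85
Summing: 5093.72 m east, -2646.41 m north → (5094, -2646).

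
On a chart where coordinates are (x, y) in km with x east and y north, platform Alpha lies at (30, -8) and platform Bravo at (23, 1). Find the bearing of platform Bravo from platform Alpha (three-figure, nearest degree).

322°

Δeast = 23 − 30 = -7.00; Δnorth = 1 − -8 = 9.00.
Bearing = atan2(Δeast, Δnorth) mod 360° = 322.13° ≈ 322°.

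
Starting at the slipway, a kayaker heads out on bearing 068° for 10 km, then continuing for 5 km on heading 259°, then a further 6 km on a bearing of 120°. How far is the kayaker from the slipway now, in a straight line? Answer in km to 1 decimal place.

Leg 1 (068°, 10 km): east 10 sin 68° = 9.27, north 10 cos 68° = 3.75
Leg 2 (259°, 5 km): east 5 sin 259° = -4.91, north 5 cos 259° = -0.95
Leg 3 (120°, 6 km): east 6 sin 120° = 5.20, north 6 cos 120° = -3.00
Net: 9.56 east, -0.21 north. Distance = √((9.56)² + (-0.21)²) = 9.562 km.

9.6 km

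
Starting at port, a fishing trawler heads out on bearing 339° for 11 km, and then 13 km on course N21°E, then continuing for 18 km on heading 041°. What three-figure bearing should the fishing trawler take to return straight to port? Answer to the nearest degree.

199°

Leg 1 (339°, 11 km): east 11 sin 339° = -3.94, north 11 cos 339° = 10.27
Leg 2 (N21°E, 13 km): east 13 sin 21° = 4.66, north 13 cos 21° = 12.14
Leg 3 (041°, 18 km): east 18 sin 41° = 11.81, north 18 cos 41° = 13.58
Net displacement: 12.53 east, 35.99 north. Direction back to start is (-12.53, -35.99): bearing = atan2(-12.53, -35.99) mod 360° = 199.19° ≈ 199°.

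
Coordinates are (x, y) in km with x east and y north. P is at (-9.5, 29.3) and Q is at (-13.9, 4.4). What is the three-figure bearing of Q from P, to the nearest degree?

Δeast = -13.9 − -9.5 = -4.40; Δnorth = 4.4 − 29.3 = -24.90.
Bearing = atan2(Δeast, Δnorth) mod 360° = 190.02° ≈ 190°.

190°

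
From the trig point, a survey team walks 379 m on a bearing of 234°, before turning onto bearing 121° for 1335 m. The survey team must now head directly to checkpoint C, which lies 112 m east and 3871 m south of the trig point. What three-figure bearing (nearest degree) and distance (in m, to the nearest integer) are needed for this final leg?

Leg 1 (234°, 379 m): east 379 sin 234° = -306.62, north 379 cos 234° = -222.77
Leg 2 (121°, 1335 m): east 1335 sin 121° = 1144.32, north 1335 cos 121° = -687.58
Current position: (837.70, -910.35). Target: (112, -3871). Remaining: Δeast = -725.70, Δnorth = -2960.65.
Bearing = atan2(-725.70, -2960.65) mod 360° = 193.77°; distance = √((-725.70)² + (-2960.65)²) = 3048.296 m.

194°, 3048 m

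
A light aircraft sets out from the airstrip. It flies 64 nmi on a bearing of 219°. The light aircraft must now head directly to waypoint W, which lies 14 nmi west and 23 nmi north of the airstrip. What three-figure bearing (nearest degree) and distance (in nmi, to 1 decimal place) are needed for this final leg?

Leg 1 (219°, 64 nmi): east 64 sin 219° = -40.28, north 64 cos 219° = -49.74
Current position: (-40.28, -49.74). Target: (-14, 23). Remaining: Δeast = 26.28, Δnorth = 72.74.
Bearing = atan2(26.28, 72.74) mod 360° = 19.86°; distance = √((26.28)² + (72.74)²) = 77.338 nmi.

020°, 77.3 nmi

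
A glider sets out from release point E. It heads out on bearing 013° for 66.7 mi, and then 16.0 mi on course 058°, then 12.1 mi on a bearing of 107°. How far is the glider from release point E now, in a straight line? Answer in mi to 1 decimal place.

80.6 mi

Leg 1 (013°, 66.7 mi): east 66.7 sin 13° = 15.00, north 66.7 cos 13° = 64.99
Leg 2 (058°, 16.0 mi): east 16.0 sin 58° = 13.57, north 16.0 cos 58° = 8.48
Leg 3 (107°, 12.1 mi): east 12.1 sin 107° = 11.57, north 12.1 cos 107° = -3.54
Net: 40.14 east, 69.93 north. Distance = √((40.14)² + (69.93)²) = 80.635 mi.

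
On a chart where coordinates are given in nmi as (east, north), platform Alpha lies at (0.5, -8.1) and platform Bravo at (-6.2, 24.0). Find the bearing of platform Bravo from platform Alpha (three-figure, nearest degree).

Δeast = -6.2 − 0.5 = -6.70; Δnorth = 24.0 − -8.1 = 32.10.
Bearing = atan2(Δeast, Δnorth) mod 360° = 348.21° ≈ 348°.

348°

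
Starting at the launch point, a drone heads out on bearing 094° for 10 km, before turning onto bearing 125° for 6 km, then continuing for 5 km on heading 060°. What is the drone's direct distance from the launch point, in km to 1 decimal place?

19.3 km

Leg 1 (094°, 10 km): east 10 sin 94° = 9.98, north 10 cos 94° = -0.70
Leg 2 (125°, 6 km): east 6 sin 125° = 4.91, north 6 cos 125° = -3.44
Leg 3 (060°, 5 km): east 5 sin 60° = 4.33, north 5 cos 60° = 2.50
Net: 19.22 east, -1.64 north. Distance = √((19.22)² + (-1.64)²) = 19.290 km.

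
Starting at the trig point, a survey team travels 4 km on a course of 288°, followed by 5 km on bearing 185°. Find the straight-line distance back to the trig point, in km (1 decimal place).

5.7 km

Leg 1 (288°, 4 km): east 4 sin 288° = -3.80, north 4 cos 288° = 1.24
Leg 2 (185°, 5 km): east 5 sin 185° = -0.44, north 5 cos 185° = -4.98
Net: -4.24 east, -3.74 north. Distance = √((-4.24)² + (-3.74)²) = 5.657 km.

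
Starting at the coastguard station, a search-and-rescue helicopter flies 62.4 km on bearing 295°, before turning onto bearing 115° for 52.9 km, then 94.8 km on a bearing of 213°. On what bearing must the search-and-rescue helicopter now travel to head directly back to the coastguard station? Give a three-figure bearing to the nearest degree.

039°

Leg 1 (295°, 62.4 km): east 62.4 sin 295° = -56.55, north 62.4 cos 295° = 26.37
Leg 2 (115°, 52.9 km): east 52.9 sin 115° = 47.94, north 52.9 cos 115° = -22.36
Leg 3 (213°, 94.8 km): east 94.8 sin 213° = -51.63, north 94.8 cos 213° = -79.51
Net displacement: -60.24 east, -75.49 north. Direction back to start is (60.24, 75.49): bearing = atan2(60.24, 75.49) mod 360° = 38.59° ≈ 039°.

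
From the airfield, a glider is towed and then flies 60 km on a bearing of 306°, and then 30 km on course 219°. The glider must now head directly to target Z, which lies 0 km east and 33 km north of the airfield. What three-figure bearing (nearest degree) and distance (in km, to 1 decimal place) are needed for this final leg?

Leg 1 (306°, 60 km): east 60 sin 306° = -48.54, north 60 cos 306° = 35.27
Leg 2 (219°, 30 km): east 30 sin 219° = -18.88, north 30 cos 219° = -23.31
Current position: (-67.42, 11.95). Target: (0, 33). Remaining: Δeast = 67.42, Δnorth = 21.05.
Bearing = atan2(67.42, 21.05) mod 360° = 72.66°; distance = √((67.42)² + (21.05)²) = 70.630 km.

073°, 70.6 km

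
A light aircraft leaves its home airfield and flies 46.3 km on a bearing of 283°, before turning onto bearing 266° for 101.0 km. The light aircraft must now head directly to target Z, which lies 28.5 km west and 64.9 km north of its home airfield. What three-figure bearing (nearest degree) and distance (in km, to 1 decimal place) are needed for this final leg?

Leg 1 (283°, 46.3 km): east 46.3 sin 283° = -45.11, north 46.3 cos 283° = 10.42
Leg 2 (266°, 101.0 km): east 101.0 sin 266° = -100.75, north 101.0 cos 266° = -7.05
Current position: (-145.87, 3.37). Target: (-28.5, 64.9). Remaining: Δeast = 117.37, Δnorth = 61.53.
Bearing = atan2(117.37, 61.53) mod 360° = 62.33°; distance = √((117.37)² + (61.53)²) = 132.518 km.

062°, 132.5 km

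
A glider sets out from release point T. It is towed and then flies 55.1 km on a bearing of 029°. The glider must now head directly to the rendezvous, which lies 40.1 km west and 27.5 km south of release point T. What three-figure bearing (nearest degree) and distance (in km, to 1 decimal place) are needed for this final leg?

221°, 101.0 km

Leg 1 (029°, 55.1 km): east 55.1 sin 29° = 26.71, north 55.1 cos 29° = 48.19
Current position: (26.71, 48.19). Target: (-40.1, -27.5). Remaining: Δeast = -66.81, Δnorth = -75.69.
Bearing = atan2(-66.81, -75.69) mod 360° = 221.43°; distance = √((-66.81)² + (-75.69)²) = 100.961 km.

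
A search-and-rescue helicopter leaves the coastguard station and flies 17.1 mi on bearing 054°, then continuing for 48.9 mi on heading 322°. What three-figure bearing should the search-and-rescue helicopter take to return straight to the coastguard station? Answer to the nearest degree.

161°

Leg 1 (054°, 17.1 mi): east 17.1 sin 54° = 13.83, north 17.1 cos 54° = 10.05
Leg 2 (322°, 48.9 mi): east 48.9 sin 322° = -30.11, north 48.9 cos 322° = 38.53
Net displacement: -16.27 east, 48.58 north. Direction back to start is (16.27, -48.58): bearing = atan2(16.27, -48.58) mod 360° = 161.48° ≈ 161°.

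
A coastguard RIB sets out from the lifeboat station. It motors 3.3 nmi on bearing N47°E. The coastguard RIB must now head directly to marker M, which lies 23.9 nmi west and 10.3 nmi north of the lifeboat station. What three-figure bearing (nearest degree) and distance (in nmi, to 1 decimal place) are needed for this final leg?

287°, 27.5 nmi

Leg 1 (N47°E, 3.3 nmi): east 3.3 sin 47° = 2.41, north 3.3 cos 47° = 2.25
Current position: (2.41, 2.25). Target: (-23.9, 10.3). Remaining: Δeast = -26.31, Δnorth = 8.05.
Bearing = atan2(-26.31, 8.05) mod 360° = 287.01°; distance = √((-26.31)² + (8.05)²) = 27.517 nmi.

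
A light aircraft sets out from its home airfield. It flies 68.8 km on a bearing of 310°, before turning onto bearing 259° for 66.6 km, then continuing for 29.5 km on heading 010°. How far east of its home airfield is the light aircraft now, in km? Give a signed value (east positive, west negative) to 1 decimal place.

Leg 1 (310°, 68.8 km): east 68.8 sin 310° = -52.70, north 68.8 cos 310° = 44.22
Leg 2 (259°, 66.6 km): east 66.6 sin 259° = -65.38, north 66.6 cos 259° = -12.71
Leg 3 (010°, 29.5 km): east 29.5 sin 10° = 5.12, north 29.5 cos 10° = 29.05
Net east component: -112.96 km.

-113.0 km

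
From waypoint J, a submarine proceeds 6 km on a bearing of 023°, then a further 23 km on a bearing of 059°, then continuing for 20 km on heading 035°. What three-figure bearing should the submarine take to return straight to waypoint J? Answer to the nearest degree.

225°

Leg 1 (023°, 6 km): east 6 sin 23° = 2.34, north 6 cos 23° = 5.52
Leg 2 (059°, 23 km): east 23 sin 59° = 19.71, north 23 cos 59° = 11.85
Leg 3 (035°, 20 km): east 20 sin 35° = 11.47, north 20 cos 35° = 16.38
Net displacement: 33.53 east, 33.75 north. Direction back to start is (-33.53, -33.75): bearing = atan2(-33.53, -33.75) mod 360° = 224.81° ≈ 225°.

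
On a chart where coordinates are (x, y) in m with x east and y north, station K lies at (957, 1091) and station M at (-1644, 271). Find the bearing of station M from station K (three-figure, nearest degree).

253°

Δeast = -1644 − 957 = -2601.00; Δnorth = 271 − 1091 = -820.00.
Bearing = atan2(Δeast, Δnorth) mod 360° = 252.50° ≈ 253°.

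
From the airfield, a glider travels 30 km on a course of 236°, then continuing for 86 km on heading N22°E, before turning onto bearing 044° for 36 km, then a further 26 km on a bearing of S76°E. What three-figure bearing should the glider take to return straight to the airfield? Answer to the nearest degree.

215°

Leg 1 (236°, 30 km): east 30 sin 236° = -24.87, north 30 cos 236° = -16.78
Leg 2 (N22°E, 86 km): east 86 sin 22° = 32.22, north 86 cos 22° = 79.74
Leg 3 (044°, 36 km): east 36 sin 44° = 25.01, north 36 cos 44° = 25.90
Leg 4 (S76°E, 26 km): east 26 sin 104° = 25.23, north 26 cos 104° = -6.29
Net displacement: 57.58 east, 82.57 north. Direction back to start is (-57.58, -82.57): bearing = atan2(-57.58, -82.57) mod 360° = 214.89° ≈ 215°.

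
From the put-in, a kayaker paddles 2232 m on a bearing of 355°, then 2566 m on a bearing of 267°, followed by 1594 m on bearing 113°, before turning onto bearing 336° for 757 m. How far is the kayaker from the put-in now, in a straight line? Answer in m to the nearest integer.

Leg 1 (355°, 2232 m): east 2232 sin 355° = -194.53, north 2232 cos 355° = 2223.51
Leg 2 (267°, 2566 m): east 2566 sin 267° = -2562.48, north 2566 cos 267° = -134.29
Leg 3 (113°, 1594 m): east 1594 sin 113° = 1467.28, north 1594 cos 113° = -622.83
Leg 4 (336°, 757 m): east 757 sin 336° = -307.90, north 757 cos 336° = 691.55
Net: -1597.63 east, 2157.94 north. Distance = √((-1597.63)² + (2157.94)²) = 2684.982 m.

2685 m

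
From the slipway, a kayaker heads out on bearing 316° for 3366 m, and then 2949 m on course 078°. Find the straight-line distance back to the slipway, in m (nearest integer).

3083 m

Leg 1 (316°, 3366 m): east 3366 sin 316° = -2338.22, north 3366 cos 316° = 2421.30
Leg 2 (078°, 2949 m): east 2949 sin 78° = 2884.56, north 2949 cos 78° = 613.13
Net: 546.34 east, 3034.43 north. Distance = √((546.34)² + (3034.43)²) = 3083.220 m.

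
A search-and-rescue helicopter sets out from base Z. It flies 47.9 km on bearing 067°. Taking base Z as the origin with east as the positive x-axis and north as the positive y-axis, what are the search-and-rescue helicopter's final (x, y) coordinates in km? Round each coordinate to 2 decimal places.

Leg 1 (067°, 47.9 km): east 47.9 sin 67° = 44.09, north 47.9 cos 67° = 18.72
Summing: 44.09 km east, 18.72 km north → (44.09, 18.72).

(44.09, 18.72)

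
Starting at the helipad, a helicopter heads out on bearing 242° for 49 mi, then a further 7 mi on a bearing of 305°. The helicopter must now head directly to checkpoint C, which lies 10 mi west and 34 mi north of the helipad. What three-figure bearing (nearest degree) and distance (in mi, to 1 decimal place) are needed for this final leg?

Leg 1 (242°, 49 mi): east 49 sin 242° = -43.26, north 49 cos 242° = -23.00
Leg 2 (305°, 7 mi): east 7 sin 305° = -5.73, north 7 cos 305° = 4.02
Current position: (-49.00, -18.99). Target: (-10, 34). Remaining: Δeast = 39.00, Δnorth = 52.99.
Bearing = atan2(39.00, 52.99) mod 360° = 36.35°; distance = √((39.00)² + (52.99)²) = 65.793 mi.

036°, 65.8 mi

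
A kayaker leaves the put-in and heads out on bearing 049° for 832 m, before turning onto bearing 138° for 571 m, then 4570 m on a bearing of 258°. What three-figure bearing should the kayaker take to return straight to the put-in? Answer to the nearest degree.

Leg 1 (049°, 832 m): east 832 sin 49° = 627.92, north 832 cos 49° = 545.84
Leg 2 (138°, 571 m): east 571 sin 138° = 382.07, north 571 cos 138° = -424.34
Leg 3 (258°, 4570 m): east 4570 sin 258° = -4470.13, north 4570 cos 258° = -950.16
Net displacement: -3460.14 east, -828.65 north. Direction back to start is (3460.14, 828.65): bearing = atan2(3460.14, 828.65) mod 360° = 76.53° ≈ 077°.

077°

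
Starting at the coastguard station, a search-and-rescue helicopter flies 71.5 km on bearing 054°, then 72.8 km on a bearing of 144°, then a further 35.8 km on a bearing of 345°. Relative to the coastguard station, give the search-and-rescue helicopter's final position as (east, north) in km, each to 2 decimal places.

(91.37, 17.71)

Leg 1 (054°, 71.5 km): east 71.5 sin 54° = 57.84, north 71.5 cos 54° = 42.03
Leg 2 (144°, 72.8 km): east 72.8 sin 144° = 42.79, north 72.8 cos 144° = -58.90
Leg 3 (345°, 35.8 km): east 35.8 sin 345° = -9.27, north 35.8 cos 345° = 34.58
Summing: 91.37 km east, 17.71 km north → (91.37, 17.71).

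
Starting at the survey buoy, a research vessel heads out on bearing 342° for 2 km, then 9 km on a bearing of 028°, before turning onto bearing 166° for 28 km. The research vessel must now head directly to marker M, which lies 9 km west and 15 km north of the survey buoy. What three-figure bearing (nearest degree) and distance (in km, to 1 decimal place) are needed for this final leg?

329°, 37.7 km

Leg 1 (342°, 2 km): east 2 sin 342° = -0.62, north 2 cos 342° = 1.90
Leg 2 (028°, 9 km): east 9 sin 28° = 4.23, north 9 cos 28° = 7.95
Leg 3 (166°, 28 km): east 28 sin 166° = 6.77, north 28 cos 166° = -27.17
Current position: (10.38, -17.32). Target: (-9, 15). Remaining: Δeast = -19.38, Δnorth = 32.32.
Bearing = atan2(-19.38, 32.32) mod 360° = 329.05°; distance = √((-19.38)² + (32.32)²) = 37.685 km.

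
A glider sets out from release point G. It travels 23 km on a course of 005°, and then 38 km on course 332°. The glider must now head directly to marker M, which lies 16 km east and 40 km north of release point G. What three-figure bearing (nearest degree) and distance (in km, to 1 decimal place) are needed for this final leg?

117°, 35.8 km

Leg 1 (005°, 23 km): east 23 sin 5° = 2.00, north 23 cos 5° = 22.91
Leg 2 (332°, 38 km): east 38 sin 332° = -17.84, north 38 cos 332° = 33.55
Current position: (-15.84, 56.46). Target: (16, 40). Remaining: Δeast = 31.84, Δnorth = -16.46.
Bearing = atan2(31.84, -16.46) mod 360° = 117.35°; distance = √((31.84)² + (-16.46)²) = 35.841 km.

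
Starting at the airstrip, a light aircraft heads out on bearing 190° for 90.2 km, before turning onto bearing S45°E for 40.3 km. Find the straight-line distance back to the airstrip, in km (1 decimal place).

118.0 km

Leg 1 (190°, 90.2 km): east 90.2 sin 190° = -15.66, north 90.2 cos 190° = -88.83
Leg 2 (S45°E, 40.3 km): east 40.3 sin 135° = 28.50, north 40.3 cos 135° = -28.50
Net: 12.83 east, -117.33 north. Distance = √((12.83)² + (-117.33)²) = 118.026 km.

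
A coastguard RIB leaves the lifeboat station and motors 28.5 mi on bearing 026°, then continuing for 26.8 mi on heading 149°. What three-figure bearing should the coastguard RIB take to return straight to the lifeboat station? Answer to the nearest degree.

264°

Leg 1 (026°, 28.5 mi): east 28.5 sin 26° = 12.49, north 28.5 cos 26° = 25.62
Leg 2 (149°, 26.8 mi): east 26.8 sin 149° = 13.80, north 26.8 cos 149° = -22.97
Net displacement: 26.30 east, 2.64 north. Direction back to start is (-26.30, -2.64): bearing = atan2(-26.30, -2.64) mod 360° = 264.26° ≈ 264°.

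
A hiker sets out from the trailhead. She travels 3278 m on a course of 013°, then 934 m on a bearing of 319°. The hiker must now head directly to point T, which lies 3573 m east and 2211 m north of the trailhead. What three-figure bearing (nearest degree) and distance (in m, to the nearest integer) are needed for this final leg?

116°, 3839 m

Leg 1 (013°, 3278 m): east 3278 sin 13° = 737.39, north 3278 cos 13° = 3193.99
Leg 2 (319°, 934 m): east 934 sin 319° = -612.76, north 934 cos 319° = 704.90
Current position: (124.63, 3898.88). Target: (3573, 2211). Remaining: Δeast = 3448.37, Δnorth = -1687.88.
Bearing = atan2(3448.37, -1687.88) mod 360° = 116.08°; distance = √((3448.37)² + (-1687.88)²) = 3839.297 m.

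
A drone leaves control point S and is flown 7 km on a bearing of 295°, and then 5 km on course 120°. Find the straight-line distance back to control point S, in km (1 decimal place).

Leg 1 (295°, 7 km): east 7 sin 295° = -6.34, north 7 cos 295° = 2.96
Leg 2 (120°, 5 km): east 5 sin 120° = 4.33, north 5 cos 120° = -2.50
Net: -2.01 east, 0.46 north. Distance = √((-2.01)² + (0.46)²) = 2.066 km.

2.1 km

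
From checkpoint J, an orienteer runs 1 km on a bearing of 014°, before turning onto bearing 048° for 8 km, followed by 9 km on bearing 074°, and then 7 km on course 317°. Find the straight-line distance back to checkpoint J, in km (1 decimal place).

17.2 km

Leg 1 (014°, 1 km): east 1 sin 14° = 0.24, north 1 cos 14° = 0.97
Leg 2 (048°, 8 km): east 8 sin 48° = 5.95, north 8 cos 48° = 5.35
Leg 3 (074°, 9 km): east 9 sin 74° = 8.65, north 9 cos 74° = 2.48
Leg 4 (317°, 7 km): east 7 sin 317° = -4.77, north 7 cos 317° = 5.12
Net: 10.06 east, 13.92 north. Distance = √((10.06)² + (13.92)²) = 17.180 km.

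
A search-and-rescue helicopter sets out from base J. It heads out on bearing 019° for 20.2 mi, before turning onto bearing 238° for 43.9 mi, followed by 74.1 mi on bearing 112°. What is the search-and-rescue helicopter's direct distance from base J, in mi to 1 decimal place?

49.7 mi

Leg 1 (019°, 20.2 mi): east 20.2 sin 19° = 6.58, north 20.2 cos 19° = 19.10
Leg 2 (238°, 43.9 mi): east 43.9 sin 238° = -37.23, north 43.9 cos 238° = -23.26
Leg 3 (112°, 74.1 mi): east 74.1 sin 112° = 68.70, north 74.1 cos 112° = -27.76
Net: 38.05 east, -31.92 north. Distance = √((38.05)² + (-31.92)²) = 49.668 mi.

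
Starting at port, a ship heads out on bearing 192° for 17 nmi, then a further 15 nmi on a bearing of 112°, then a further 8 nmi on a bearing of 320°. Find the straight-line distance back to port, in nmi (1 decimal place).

16.9 nmi

Leg 1 (192°, 17 nmi): east 17 sin 192° = -3.53, north 17 cos 192° = -16.63
Leg 2 (112°, 15 nmi): east 15 sin 112° = 13.91, north 15 cos 112° = -5.62
Leg 3 (320°, 8 nmi): east 8 sin 320° = -5.14, north 8 cos 320° = 6.13
Net: 5.23 east, -16.12 north. Distance = √((5.23)² + (-16.12)²) = 16.947 nmi.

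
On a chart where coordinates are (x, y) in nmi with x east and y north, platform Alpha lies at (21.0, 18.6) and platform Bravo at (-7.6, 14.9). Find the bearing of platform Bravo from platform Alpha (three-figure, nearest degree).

Δeast = -7.6 − 21.0 = -28.60; Δnorth = 14.9 − 18.6 = -3.70.
Bearing = atan2(Δeast, Δnorth) mod 360° = 262.63° ≈ 263°.

263°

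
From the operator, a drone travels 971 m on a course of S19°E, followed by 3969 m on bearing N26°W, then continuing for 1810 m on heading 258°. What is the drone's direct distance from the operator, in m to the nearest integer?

3920 m

Leg 1 (S19°E, 971 m): east 971 sin 161° = 316.13, north 971 cos 161° = -918.10
Leg 2 (N26°W, 3969 m): east 3969 sin 334° = -1739.90, north 3969 cos 334° = 3567.31
Leg 3 (258°, 1810 m): east 1810 sin 258° = -1770.45, north 1810 cos 258° = -376.32
Net: -3194.22 east, 2272.89 north. Distance = √((-3194.22)² + (2272.89)²) = 3920.340 m.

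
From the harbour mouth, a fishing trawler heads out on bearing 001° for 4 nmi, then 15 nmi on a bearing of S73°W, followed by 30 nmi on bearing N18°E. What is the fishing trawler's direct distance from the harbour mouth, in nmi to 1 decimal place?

Leg 1 (001°, 4 nmi): east 4 sin 1° = 0.07, north 4 cos 1° = 4.00
Leg 2 (S73°W, 15 nmi): east 15 sin 253° = -14.34, north 15 cos 253° = -4.39
Leg 3 (N18°E, 30 nmi): east 30 sin 18° = 9.27, north 30 cos 18° = 28.53
Net: -5.00 east, 28.15 north. Distance = √((-5.00)² + (28.15)²) = 28.587 nmi.

28.6 nmi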